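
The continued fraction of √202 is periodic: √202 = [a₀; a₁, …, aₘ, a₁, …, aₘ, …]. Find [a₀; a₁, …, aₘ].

[14; 4, 1, 2, 2, 1, 4, 28]

a₀ = ⌊√202⌋ = 14.
With m₀=0, d₀=1 and mₖ₊₁ = dₖaₖ − mₖ, dₖ₊₁ = (n − mₖ₊₁²)/dₖ, aₖ₊₁ = ⌊(a₀+mₖ₊₁)/dₖ₊₁⌋:
  k=1: m=14, d=6, a=4
  k=2: m=10, d=17, a=1
  k=3: m=7, d=9, a=2
  k=4: m=11, d=9, a=2
  k=5: m=7, d=17, a=1
  k=6: m=10, d=6, a=4
  k=7: m=14, d=1, a=28
d=1 and a=2a₀=28 at k=7, so the next step gives (m, d) = (14, 6) again — its k=1 value — and the period has length 7.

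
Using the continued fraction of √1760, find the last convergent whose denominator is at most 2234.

√1760 = [41; 1, 19, 1, 82, …] (period length 4).
Convergents:
  p_0/q_0 = 41/1
  p_1/q_1 = 42/1
  p_2/q_2 = 839/20
  p_3/q_3 = 881/21
  p_4/q_4 = 73081/1742
  p_5/q_5 = 73962/1763
  p_6/q_6 = 1478359/35239
q_5 = 1763 ≤ 2234 < 35239 = q_6, so the answer is 73962/1763.

73962/1763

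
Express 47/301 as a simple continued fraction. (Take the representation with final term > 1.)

47 = 0*301 + 47
301 = 6*47 + 19
47 = 2*19 + 9
19 = 2*9 + 1
9 = 9*1 + 0  (stop)
So 47/301 = [0; 6, 2, 2, 9].

[0; 6, 2, 2, 9]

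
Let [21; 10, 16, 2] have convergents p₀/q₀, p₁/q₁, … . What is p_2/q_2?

Using pₖ = aₖpₖ₋₁ + pₖ₋₂, qₖ = aₖqₖ₋₁ + qₖ₋₂ (with p₋₁=1, p₋₂=0, q₋₁=0, q₋₂=1):
  k=0: a=21, p=21, q=1
  k=1: a=10, p=211, q=10
  k=2: a=16, p=3397, q=161

3397/161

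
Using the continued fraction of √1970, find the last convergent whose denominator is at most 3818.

153571/3460

√1970 = [44; 2, 1, 1, 2, 88, …] (period length 5).
Convergents:
  p_0/q_0 = 44/1
  p_1/q_1 = 89/2
  p_2/q_2 = 133/3
  p_3/q_3 = 222/5
  p_4/q_4 = 577/13
  p_5/q_5 = 50998/1149
  p_6/q_6 = 102573/2311
  p_7/q_7 = 153571/3460
  p_8/q_8 = 256144/5771
q_7 = 3460 ≤ 3818 < 5771 = q_8, so the answer is 153571/3460.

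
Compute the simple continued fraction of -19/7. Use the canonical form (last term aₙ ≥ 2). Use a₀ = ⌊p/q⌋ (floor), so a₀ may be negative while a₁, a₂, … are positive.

-19 = -3·7 + 2
7 = 3·2 + 1
2 = 2·1 + 0  (stop)
So -19/7 = [-3; 3, 2].

[-3; 3, 2]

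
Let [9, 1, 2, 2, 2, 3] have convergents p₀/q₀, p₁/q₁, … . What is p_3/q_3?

Using pₖ = aₖpₖ₋₁ + pₖ₋₂, qₖ = aₖqₖ₋₁ + qₖ₋₂ (with p₋₁=1, p₋₂=0, q₋₁=0, q₋₂=1):
  k=0: a=9, p=9, q=1
  k=1: a=1, p=10, q=1
  k=2: a=2, p=29, q=3
  k=3: a=2, p=68, q=7

68/7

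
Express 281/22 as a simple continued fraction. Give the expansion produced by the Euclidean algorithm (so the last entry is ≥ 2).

281 = 12×22 + 17
22 = 1×17 + 5
17 = 3×5 + 2
5 = 2×2 + 1
2 = 2×1 + 0  (stop)
So 281/22 = [12; 1, 3, 2, 2].

[12; 1, 3, 2, 2]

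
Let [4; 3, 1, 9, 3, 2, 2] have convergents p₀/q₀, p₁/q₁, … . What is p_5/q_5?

1196/281

Using pₖ = aₖpₖ₋₁ + pₖ₋₂, qₖ = aₖqₖ₋₁ + qₖ₋₂ (with p₋₁=1, p₋₂=0, q₋₁=0, q₋₂=1):
  k=0: a=4, p=4, q=1
  k=1: a=3, p=13, q=3
  k=2: a=1, p=17, q=4
  k=3: a=9, p=166, q=39
  k=4: a=3, p=515, q=121
  k=5: a=2, p=1196, q=281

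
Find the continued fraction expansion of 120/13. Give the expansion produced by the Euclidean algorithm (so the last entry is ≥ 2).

[9; 4, 3]

120 = 9*13 + 3
13 = 4*3 + 1
3 = 3*1 + 0  (stop)
So 120/13 = [9; 4, 3].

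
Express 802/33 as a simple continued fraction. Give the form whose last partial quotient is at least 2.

802 = 24×33 + 10
33 = 3×10 + 3
10 = 3×3 + 1
3 = 3×1 + 0  (stop)
So 802/33 = [24; 3, 3, 3].

[24; 3, 3, 3]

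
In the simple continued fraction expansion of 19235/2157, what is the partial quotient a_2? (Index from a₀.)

19235 = 8·2157 + 1979   →  a_0 = 8
2157 = 1·1979 + 178   →  a_1 = 1
1979 = 11·178 + 21   →  a_2 = 11

11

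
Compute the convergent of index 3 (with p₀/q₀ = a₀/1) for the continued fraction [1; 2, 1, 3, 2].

15/11

Using pₖ = aₖpₖ₋₁ + pₖ₋₂, qₖ = aₖqₖ₋₁ + qₖ₋₂ (with p₋₁=1, p₋₂=0, q₋₁=0, q₋₂=1):
  k=0: a=1, p=1, q=1
  k=1: a=2, p=3, q=2
  k=2: a=1, p=4, q=3
  k=3: a=3, p=15, q=11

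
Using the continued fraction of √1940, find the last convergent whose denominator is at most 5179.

√1940 = [44; 22, 88, …] (period length 2).
Convergents:
  p_0/q_0 = 44/1
  p_1/q_1 = 969/22
  p_2/q_2 = 85316/1937
  p_3/q_3 = 1877921/42636
q_2 = 1937 ≤ 5179 < 42636 = q_3, so the answer is 85316/1937.

85316/1937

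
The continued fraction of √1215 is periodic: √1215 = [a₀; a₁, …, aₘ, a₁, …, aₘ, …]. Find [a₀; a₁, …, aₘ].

a₀ = ⌊√1215⌋ = 34.

[34; 1, 5, 1, 68]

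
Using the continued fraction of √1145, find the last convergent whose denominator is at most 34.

√1145 = [33; 1, 5, 5, 1, 66, …] (period length 5).
Convergents:
  p_0/q_0 = 33/1
  p_1/q_1 = 34/1
  p_2/q_2 = 203/6
  p_3/q_3 = 1049/31
  p_4/q_4 = 1252/37
q_3 = 31 ≤ 34 < 37 = q_4, so the answer is 1049/31.

1049/31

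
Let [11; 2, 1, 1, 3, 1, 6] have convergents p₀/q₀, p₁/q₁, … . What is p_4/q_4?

Using pₖ = aₖpₖ₋₁ + pₖ₋₂, qₖ = aₖqₖ₋₁ + qₖ₋₂ (with p₋₁=1, p₋₂=0, q₋₁=0, q₋₂=1):
  k=0: a=11, p=11, q=1
  k=1: a=2, p=23, q=2
  k=2: a=1, p=34, q=3
  k=3: a=1, p=57, q=5
  k=4: a=3, p=205, q=18

205/18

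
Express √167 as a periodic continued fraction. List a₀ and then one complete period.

a₀ = ⌊√167⌋ = 12.
With m₀=0, d₀=1 and mₖ₊₁ = dₖaₖ − mₖ, dₖ₊₁ = (n − mₖ₊₁²)/dₖ, aₖ₊₁ = ⌊(a₀+mₖ₊₁)/dₖ₊₁⌋:
  k=1: m=12, d=23, a=1
  k=2: m=11, d=2, a=11
  k=3: m=11, d=23, a=1
  k=4: m=12, d=1, a=24
d=1 and a=2a₀=24 at k=4, so the next step gives (m, d) = (12, 23) again — its k=1 value — and the period has length 4.

[12; 1, 11, 1, 24]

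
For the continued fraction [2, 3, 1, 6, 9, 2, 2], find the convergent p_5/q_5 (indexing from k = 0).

1177/521

Using pₖ = aₖpₖ₋₁ + pₖ₋₂, qₖ = aₖqₖ₋₁ + qₖ₋₂ (with p₋₁=1, p₋₂=0, q₋₁=0, q₋₂=1):
  k=0: a=2, p=2, q=1
  k=1: a=3, p=7, q=3
  k=2: a=1, p=9, q=4
  k=3: a=6, p=61, q=27
  k=4: a=9, p=558, q=247
  k=5: a=2, p=1177, q=521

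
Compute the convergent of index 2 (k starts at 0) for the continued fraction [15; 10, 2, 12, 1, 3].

Using pₖ = aₖpₖ₋₁ + pₖ₋₂, qₖ = aₖqₖ₋₁ + qₖ₋₂ (with p₋₁=1, p₋₂=0, q₋₁=0, q₋₂=1):
  k=0: a=15, p=15, q=1
  k=1: a=10, p=151, q=10
  k=2: a=2, p=317, q=21

317/21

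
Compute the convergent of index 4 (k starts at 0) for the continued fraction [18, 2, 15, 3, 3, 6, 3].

Using pₖ = aₖpₖ₋₁ + pₖ₋₂, qₖ = aₖqₖ₋₁ + qₖ₋₂ (with p₋₁=1, p₋₂=0, q₋₁=0, q₋₂=1):
  k=0: a=18, p=18, q=1
  k=1: a=2, p=37, q=2
  k=2: a=15, p=573, q=31
  k=3: a=3, p=1756, q=95
  k=4: a=3, p=5841, q=316

5841/316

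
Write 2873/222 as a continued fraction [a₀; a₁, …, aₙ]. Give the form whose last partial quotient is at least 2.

2873 = 12*222 + 209
222 = 1*209 + 13
209 = 16*13 + 1
13 = 13*1 + 0  (stop)
So 2873/222 = [12; 1, 16, 13].

[12; 1, 16, 13]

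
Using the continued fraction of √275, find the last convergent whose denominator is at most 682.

√275 = [16; 1, 1, 2, 1, 1, 32, …] (period length 6).
Convergents:
  p_0/q_0 = 16/1
  p_1/q_1 = 17/1
  p_2/q_2 = 33/2
  p_3/q_3 = 83/5
  p_4/q_4 = 116/7
  p_5/q_5 = 199/12
  p_6/q_6 = 6484/391
  p_7/q_7 = 6683/403
  p_8/q_8 = 13167/794
q_7 = 403 ≤ 682 < 794 = q_8, so the answer is 6683/403.

6683/403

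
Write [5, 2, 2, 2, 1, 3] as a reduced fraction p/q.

Using pₖ = aₖpₖ₋₁ + pₖ₋₂ and qₖ = aₖqₖ₋₁ + qₖ₋₂:
  k=0: a=5, p=5, q=1
  k=1: a=2, p=11, q=2
  k=2: a=2, p=27, q=5
  k=3: a=2, p=65, q=12
  k=4: a=1, p=92, q=17
  k=5: a=3, p=341, q=63

341/63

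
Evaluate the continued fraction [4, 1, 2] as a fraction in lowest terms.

Using pₖ = aₖpₖ₋₁ + pₖ₋₂ and qₖ = aₖqₖ₋₁ + qₖ₋₂:
  k=0: a=4, p=4, q=1
  k=1: a=1, p=5, q=1
  k=2: a=2, p=14, q=3

14/3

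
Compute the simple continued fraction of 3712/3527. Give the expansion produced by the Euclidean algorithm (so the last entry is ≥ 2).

3712 = 1·3527 + 185
3527 = 19·185 + 12
185 = 15·12 + 5
12 = 2·5 + 2
5 = 2·2 + 1
2 = 2·1 + 0  (stop)
So 3712/3527 = [1; 19, 15, 2, 2, 2].

[1; 19, 15, 2, 2, 2]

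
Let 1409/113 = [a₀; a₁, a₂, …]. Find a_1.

1409 = 12·113 + 53   →  a_0 = 12
113 = 2·53 + 7   →  a_1 = 2

2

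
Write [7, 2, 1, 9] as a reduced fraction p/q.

Using pₖ = aₖpₖ₋₁ + pₖ₋₂ and qₖ = aₖqₖ₋₁ + qₖ₋₂:
  k=0: a=7, p=7, q=1
  k=1: a=2, p=15, q=2
  k=2: a=1, p=22, q=3
  k=3: a=9, p=213, q=29

213/29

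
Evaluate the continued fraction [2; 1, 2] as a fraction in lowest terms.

Using pₖ = aₖpₖ₋₁ + pₖ₋₂ and qₖ = aₖqₖ₋₁ + qₖ₋₂:
  k=0: a=2, p=2, q=1
  k=1: a=1, p=3, q=1
  k=2: a=2, p=8, q=3

8/3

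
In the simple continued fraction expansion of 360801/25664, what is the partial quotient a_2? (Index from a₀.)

19

360801 = 14·25664 + 1505   →  a_0 = 14
25664 = 17·1505 + 79   →  a_1 = 17
1505 = 19·79 + 4   →  a_2 = 19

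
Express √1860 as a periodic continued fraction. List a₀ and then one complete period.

a₀ = ⌊√1860⌋ = 43.

[43; 7, 1, 4, 1, 7, 86]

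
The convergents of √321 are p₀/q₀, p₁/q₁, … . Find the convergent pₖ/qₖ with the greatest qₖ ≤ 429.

√321 = [17; 1, 10, 1, 34, …] (period length 4).
Convergents:
  p_0/q_0 = 17/1
  p_1/q_1 = 18/1
  p_2/q_2 = 197/11
  p_3/q_3 = 215/12
  p_4/q_4 = 7507/419
  p_5/q_5 = 7722/431
q_4 = 419 ≤ 429 < 431 = q_5, so the answer is 7507/419.

7507/419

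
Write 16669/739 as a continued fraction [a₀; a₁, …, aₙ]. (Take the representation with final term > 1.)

16669 = 22×739 + 411
739 = 1×411 + 328
411 = 1×328 + 83
328 = 3×83 + 79
83 = 1×79 + 4
79 = 19×4 + 3
4 = 1×3 + 1
3 = 3×1 + 0  (stop)
So 16669/739 = [22; 1, 1, 3, 1, 19, 1, 3].

[22; 1, 1, 3, 1, 19, 1, 3]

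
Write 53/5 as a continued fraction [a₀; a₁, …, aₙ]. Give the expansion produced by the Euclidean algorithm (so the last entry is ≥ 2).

[10; 1, 1, 2]

53 = 10×5 + 3
5 = 1×3 + 2
3 = 1×2 + 1
2 = 2×1 + 0  (stop)
So 53/5 = [10; 1, 1, 2].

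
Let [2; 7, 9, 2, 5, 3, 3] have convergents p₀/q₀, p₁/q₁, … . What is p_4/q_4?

Using pₖ = aₖpₖ₋₁ + pₖ₋₂, qₖ = aₖqₖ₋₁ + qₖ₋₂ (with p₋₁=1, p₋₂=0, q₋₁=0, q₋₂=1):
  k=0: a=2, p=2, q=1
  k=1: a=7, p=15, q=7
  k=2: a=9, p=137, q=64
  k=3: a=2, p=289, q=135
  k=4: a=5, p=1582, q=739

1582/739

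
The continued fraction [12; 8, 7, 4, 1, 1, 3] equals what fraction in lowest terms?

22791/1880

Fold from the inside: start with 3/1.
  1 + 1/3 = 4/3
  1 + 3/4 = 7/4
  4 + 4/7 = 32/7
  7 + 7/32 = 231/32
  8 + 32/231 = 1880/231
  12 + 231/1880 = 22791/1880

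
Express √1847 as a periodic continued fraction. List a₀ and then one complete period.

a₀ = ⌊√1847⌋ = 42.
With m₀=0, d₀=1 and mₖ₊₁ = dₖaₖ − mₖ, dₖ₊₁ = (n − mₖ₊₁²)/dₖ, aₖ₊₁ = ⌊(a₀+mₖ₊₁)/dₖ₊₁⌋:
  k=1: m=42, d=83, a=1
  k=2: m=41, d=2, a=41
  k=3: m=41, d=83, a=1
  k=4: m=42, d=1, a=84
d=1 and a=2a₀=84 at k=4, so the next step gives (m, d) = (42, 83) again — its k=1 value — and the period has length 4.

[42; 1, 41, 1, 84]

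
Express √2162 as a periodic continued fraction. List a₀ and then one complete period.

[46; 2, 92]

a₀ = ⌊√2162⌋ = 46.
With m₀=0, d₀=1 and mₖ₊₁ = dₖaₖ − mₖ, dₖ₊₁ = (n − mₖ₊₁²)/dₖ, aₖ₊₁ = ⌊(a₀+mₖ₊₁)/dₖ₊₁⌋:
  k=1: m=46, d=46, a=2
  k=2: m=46, d=1, a=92
d=1 and a=2a₀=92 at k=2, so the next step gives (m, d) = (46, 46) again — its k=1 value — and the period has length 2.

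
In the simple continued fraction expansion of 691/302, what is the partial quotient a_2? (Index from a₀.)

691 = 2·302 + 87   →  a_0 = 2
302 = 3·87 + 41   →  a_1 = 3
87 = 2·41 + 5   →  a_2 = 2

2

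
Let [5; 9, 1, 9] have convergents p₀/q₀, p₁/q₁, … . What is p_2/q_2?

51/10

Using pₖ = aₖpₖ₋₁ + pₖ₋₂, qₖ = aₖqₖ₋₁ + qₖ₋₂ (with p₋₁=1, p₋₂=0, q₋₁=0, q₋₂=1):
  k=0: a=5, p=5, q=1
  k=1: a=9, p=46, q=9
  k=2: a=1, p=51, q=10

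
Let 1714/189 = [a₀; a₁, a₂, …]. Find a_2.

1714 = 9·189 + 13   →  a_0 = 9
189 = 14·13 + 7   →  a_1 = 14
13 = 1·7 + 6   →  a_2 = 1

1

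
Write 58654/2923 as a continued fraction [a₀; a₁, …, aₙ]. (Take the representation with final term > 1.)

58654 = 20*2923 + 194
2923 = 15*194 + 13
194 = 14*13 + 12
13 = 1*12 + 1
12 = 12*1 + 0  (stop)
So 58654/2923 = [20; 15, 14, 1, 12].

[20; 15, 14, 1, 12]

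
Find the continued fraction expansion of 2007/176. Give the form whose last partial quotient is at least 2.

[11; 2, 2, 11, 3]

2007 = 11·176 + 71
176 = 2·71 + 34
71 = 2·34 + 3
34 = 11·3 + 1
3 = 3·1 + 0  (stop)
So 2007/176 = [11; 2, 2, 11, 3].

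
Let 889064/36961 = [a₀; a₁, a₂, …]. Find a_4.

3

889064 = 24·36961 + 2000   →  a_0 = 24
36961 = 18·2000 + 961   →  a_1 = 18
2000 = 2·961 + 78   →  a_2 = 2
961 = 12·78 + 25   →  a_3 = 12
78 = 3·25 + 3   →  a_4 = 3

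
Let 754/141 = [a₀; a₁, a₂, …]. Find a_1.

754 = 5·141 + 49   →  a_0 = 5
141 = 2·49 + 43   →  a_1 = 2

2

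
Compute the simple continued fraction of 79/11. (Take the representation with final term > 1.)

79 = 7*11 + 2
11 = 5*2 + 1
2 = 2*1 + 0  (stop)
So 79/11 = [7; 5, 2].

[7; 5, 2]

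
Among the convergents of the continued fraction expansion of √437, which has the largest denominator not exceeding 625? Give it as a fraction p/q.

4599/220

√437 = [20; 1, 9, 2, 9, 1, 40, …] (period length 6).
Convergents:
  p_0/q_0 = 20/1
  p_1/q_1 = 21/1
  p_2/q_2 = 209/10
  p_3/q_3 = 439/21
  p_4/q_4 = 4160/199
  p_5/q_5 = 4599/220
  p_6/q_6 = 188120/8999
q_5 = 220 ≤ 625 < 8999 = q_6, so the answer is 4599/220.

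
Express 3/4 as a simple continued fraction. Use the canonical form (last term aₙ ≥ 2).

[0; 1, 3]

3 = 0×4 + 3
4 = 1×3 + 1
3 = 3×1 + 0  (stop)
So 3/4 = [0; 1, 3].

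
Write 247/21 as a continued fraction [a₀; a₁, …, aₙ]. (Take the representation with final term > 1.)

[11; 1, 3, 5]

247 = 11*21 + 16
21 = 1*16 + 5
16 = 3*5 + 1
5 = 5*1 + 0  (stop)
So 247/21 = [11; 1, 3, 5].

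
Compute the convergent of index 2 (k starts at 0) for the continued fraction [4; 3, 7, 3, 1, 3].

Using pₖ = aₖpₖ₋₁ + pₖ₋₂, qₖ = aₖqₖ₋₁ + qₖ₋₂ (with p₋₁=1, p₋₂=0, q₋₁=0, q₋₂=1):
  k=0: a=4, p=4, q=1
  k=1: a=3, p=13, q=3
  k=2: a=7, p=95, q=22

95/22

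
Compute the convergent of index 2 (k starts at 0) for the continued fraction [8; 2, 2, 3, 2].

42/5

Using pₖ = aₖpₖ₋₁ + pₖ₋₂, qₖ = aₖqₖ₋₁ + qₖ₋₂ (with p₋₁=1, p₋₂=0, q₋₁=0, q₋₂=1):
  k=0: a=8, p=8, q=1
  k=1: a=2, p=17, q=2
  k=2: a=2, p=42, q=5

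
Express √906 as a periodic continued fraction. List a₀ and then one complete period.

a₀ = ⌊√906⌋ = 30.
With m₀=0, d₀=1 and mₖ₊₁ = dₖaₖ − mₖ, dₖ₊₁ = (n − mₖ₊₁²)/dₖ, aₖ₊₁ = ⌊(a₀+mₖ₊₁)/dₖ₊₁⌋:
  k=1: m=30, d=6, a=10
  k=2: m=30, d=1, a=60
d=1 and a=2a₀=60 at k=2, so the next step gives (m, d) = (30, 6) again — its k=1 value — and the period has length 2.

[30; 10, 60]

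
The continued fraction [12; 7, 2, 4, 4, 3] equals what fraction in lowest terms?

11115/916

Fold from the inside: start with 3/1.
  4 + 1/3 = 13/3
  4 + 3/13 = 55/13
  2 + 13/55 = 123/55
  7 + 55/123 = 916/123
  12 + 123/916 = 11115/916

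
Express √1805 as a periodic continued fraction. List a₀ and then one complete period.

[42; 2, 16, 2, 84]

a₀ = ⌊√1805⌋ = 42.
With m₀=0, d₀=1 and mₖ₊₁ = dₖaₖ − mₖ, dₖ₊₁ = (n − mₖ₊₁²)/dₖ, aₖ₊₁ = ⌊(a₀+mₖ₊₁)/dₖ₊₁⌋:
  k=1: m=42, d=41, a=2
  k=2: m=40, d=5, a=16
  k=3: m=40, d=41, a=2
  k=4: m=42, d=1, a=84
d=1 and a=2a₀=84 at k=4, so the next step gives (m, d) = (42, 41) again — its k=1 value — and the period has length 4.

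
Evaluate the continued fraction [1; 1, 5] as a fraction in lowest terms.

11/6

Using pₖ = aₖpₖ₋₁ + pₖ₋₂ and qₖ = aₖqₖ₋₁ + qₖ₋₂:
  k=0: a=1, p=1, q=1
  k=1: a=1, p=2, q=1
  k=2: a=5, p=11, q=6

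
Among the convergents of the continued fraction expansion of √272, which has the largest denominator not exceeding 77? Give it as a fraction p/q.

1072/65

√272 = [16; 2, 32, …] (period length 2).
Convergents:
  p_0/q_0 = 16/1
  p_1/q_1 = 33/2
  p_2/q_2 = 1072/65
  p_3/q_3 = 2177/132
q_2 = 65 ≤ 77 < 132 = q_3, so the answer is 1072/65.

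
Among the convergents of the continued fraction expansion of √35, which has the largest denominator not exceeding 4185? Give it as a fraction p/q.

√35 = [5; 1, 10, …] (period length 2).
Convergents:
  p_0/q_0 = 5/1
  p_1/q_1 = 6/1
  p_2/q_2 = 65/11
  p_3/q_3 = 71/12
  p_4/q_4 = 775/131
  p_5/q_5 = 846/143
  p_6/q_6 = 9235/1561
  p_7/q_7 = 10081/1704
  p_8/q_8 = 110045/18601
q_7 = 1704 ≤ 4185 < 18601 = q_8, so the answer is 10081/1704.

10081/1704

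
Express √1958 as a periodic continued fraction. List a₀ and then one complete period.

a₀ = ⌊√1958⌋ = 44.
With m₀=0, d₀=1 and mₖ₊₁ = dₖaₖ − mₖ, dₖ₊₁ = (n − mₖ₊₁²)/dₖ, aₖ₊₁ = ⌊(a₀+mₖ₊₁)/dₖ₊₁⌋:
  k=1: m=44, d=22, a=4
  k=2: m=44, d=1, a=88
d=1 and a=2a₀=88 at k=2, so the next step gives (m, d) = (44, 22) again — its k=1 value — and the period has length 2.

[44; 4, 88]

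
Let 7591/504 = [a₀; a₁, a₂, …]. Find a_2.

7591 = 15·504 + 31   →  a_0 = 15
504 = 16·31 + 8   →  a_1 = 16
31 = 3·8 + 7   →  a_2 = 3

3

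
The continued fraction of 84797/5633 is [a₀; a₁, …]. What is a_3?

84797 = 15·5633 + 302   →  a_0 = 15
5633 = 18·302 + 197   →  a_1 = 18
302 = 1·197 + 105   →  a_2 = 1
197 = 1·105 + 92   →  a_3 = 1

1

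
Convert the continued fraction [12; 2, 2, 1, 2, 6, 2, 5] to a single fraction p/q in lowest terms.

Fold from the inside: start with 5/1.
  2 + 1/5 = 11/5
  6 + 5/11 = 71/11
  2 + 11/71 = 153/71
  1 + 71/153 = 224/153
  2 + 153/224 = 601/224
  2 + 224/601 = 1426/601
  12 + 601/1426 = 17713/1426

17713/1426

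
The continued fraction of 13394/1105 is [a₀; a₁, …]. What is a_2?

4

13394 = 12·1105 + 134   →  a_0 = 12
1105 = 8·134 + 33   →  a_1 = 8
134 = 4·33 + 2   →  a_2 = 4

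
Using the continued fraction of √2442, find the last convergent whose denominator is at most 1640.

58361/1181

√2442 = [49; 2, 2, 2, 98, …] (period length 4).
Convergents:
  p_0/q_0 = 49/1
  p_1/q_1 = 99/2
  p_2/q_2 = 247/5
  p_3/q_3 = 593/12
  p_4/q_4 = 58361/1181
  p_5/q_5 = 117315/2374
q_4 = 1181 ≤ 1640 < 2374 = q_5, so the answer is 58361/1181.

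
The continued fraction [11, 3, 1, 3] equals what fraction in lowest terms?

Fold from the inside: start with 3/1.
  1 + 1/3 = 4/3
  3 + 3/4 = 15/4
  11 + 4/15 = 169/15

169/15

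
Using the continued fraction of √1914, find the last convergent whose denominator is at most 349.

15181/347

√1914 = [43; 1, 2, 1, 86, …] (period length 4).
Convergents:
  p_0/q_0 = 43/1
  p_1/q_1 = 44/1
  p_2/q_2 = 131/3
  p_3/q_3 = 175/4
  p_4/q_4 = 15181/347
  p_5/q_5 = 15356/351
q_4 = 347 ≤ 349 < 351 = q_5, so the answer is 15181/347.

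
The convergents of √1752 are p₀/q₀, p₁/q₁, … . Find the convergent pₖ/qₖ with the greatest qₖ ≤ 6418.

√1752 = [41; 1, 5, 1, 82, …] (period length 4).
Convergents:
  p_0/q_0 = 41/1
  p_1/q_1 = 42/1
  p_2/q_2 = 251/6
  p_3/q_3 = 293/7
  p_4/q_4 = 24277/580
  p_5/q_5 = 24570/587
  p_6/q_6 = 147127/3515
  p_7/q_7 = 171697/4102
  p_8/q_8 = 14226281/339879
q_7 = 4102 ≤ 6418 < 339879 = q_8, so the answer is 171697/4102.

171697/4102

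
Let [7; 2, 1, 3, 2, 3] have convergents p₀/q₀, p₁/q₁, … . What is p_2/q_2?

22/3

Using pₖ = aₖpₖ₋₁ + pₖ₋₂, qₖ = aₖqₖ₋₁ + qₖ₋₂ (with p₋₁=1, p₋₂=0, q₋₁=0, q₋₂=1):
  k=0: a=7, p=7, q=1
  k=1: a=2, p=15, q=2
  k=2: a=1, p=22, q=3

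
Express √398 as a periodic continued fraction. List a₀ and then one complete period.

a₀ = ⌊√398⌋ = 19.
With m₀=0, d₀=1 and mₖ₊₁ = dₖaₖ − mₖ, dₖ₊₁ = (n − mₖ₊₁²)/dₖ, aₖ₊₁ = ⌊(a₀+mₖ₊₁)/dₖ₊₁⌋:
  k=1: m=19, d=37, a=1
  k=2: m=18, d=2, a=18
  k=3: m=18, d=37, a=1
  k=4: m=19, d=1, a=38
d=1 and a=2a₀=38 at k=4, so the next step gives (m, d) = (19, 37) again — its k=1 value — and the period has length 4.

[19; 1, 18, 1, 38]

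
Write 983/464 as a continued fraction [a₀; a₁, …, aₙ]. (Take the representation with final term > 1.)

[2; 8, 2, 3, 2, 3]

983 = 2·464 + 55
464 = 8·55 + 24
55 = 2·24 + 7
24 = 3·7 + 3
7 = 2·3 + 1
3 = 3·1 + 0  (stop)
So 983/464 = [2; 8, 2, 3, 2, 3].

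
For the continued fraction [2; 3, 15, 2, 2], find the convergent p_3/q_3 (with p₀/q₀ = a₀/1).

Using pₖ = aₖpₖ₋₁ + pₖ₋₂, qₖ = aₖqₖ₋₁ + qₖ₋₂ (with p₋₁=1, p₋₂=0, q₋₁=0, q₋₂=1):
  k=0: a=2, p=2, q=1
  k=1: a=3, p=7, q=3
  k=2: a=15, p=107, q=46
  k=3: a=2, p=221, q=95

221/95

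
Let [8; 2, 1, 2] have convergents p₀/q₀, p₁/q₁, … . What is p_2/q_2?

25/3

Using pₖ = aₖpₖ₋₁ + pₖ₋₂, qₖ = aₖqₖ₋₁ + qₖ₋₂ (with p₋₁=1, p₋₂=0, q₋₁=0, q₋₂=1):
  k=0: a=8, p=8, q=1
  k=1: a=2, p=17, q=2
  k=2: a=1, p=25, q=3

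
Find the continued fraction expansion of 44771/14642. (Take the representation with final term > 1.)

44771 = 3×14642 + 845
14642 = 17×845 + 277
845 = 3×277 + 14
277 = 19×14 + 11
14 = 1×11 + 3
11 = 3×3 + 2
3 = 1×2 + 1
2 = 2×1 + 0  (stop)
So 44771/14642 = [3; 17, 3, 19, 1, 3, 1, 2].

[3; 17, 3, 19, 1, 3, 1, 2]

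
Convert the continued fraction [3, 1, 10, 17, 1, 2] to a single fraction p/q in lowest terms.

Fold from the inside: start with 2/1.
  1 + 1/2 = 3/2
  17 + 2/3 = 53/3
  10 + 3/53 = 533/53
  1 + 53/533 = 586/533
  3 + 533/586 = 2291/586

2291/586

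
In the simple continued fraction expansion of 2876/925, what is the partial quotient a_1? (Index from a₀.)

9

2876 = 3·925 + 101   →  a_0 = 3
925 = 9·101 + 16   →  a_1 = 9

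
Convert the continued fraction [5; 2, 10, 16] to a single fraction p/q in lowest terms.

1851/338

Fold from the inside: start with 16/1.
  10 + 1/16 = 161/16
  2 + 16/161 = 338/161
  5 + 161/338 = 1851/338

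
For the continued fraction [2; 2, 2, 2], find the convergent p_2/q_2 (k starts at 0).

12/5

Using pₖ = aₖpₖ₋₁ + pₖ₋₂, qₖ = aₖqₖ₋₁ + qₖ₋₂ (with p₋₁=1, p₋₂=0, q₋₁=0, q₋₂=1):
  k=0: a=2, p=2, q=1
  k=1: a=2, p=5, q=2
  k=2: a=2, p=12, q=5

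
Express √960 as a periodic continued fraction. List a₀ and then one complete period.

[30; 1, 60]

a₀ = ⌊√960⌋ = 30.
With m₀=0, d₀=1 and mₖ₊₁ = dₖaₖ − mₖ, dₖ₊₁ = (n − mₖ₊₁²)/dₖ, aₖ₊₁ = ⌊(a₀+mₖ₊₁)/dₖ₊₁⌋:
  k=1: m=30, d=60, a=1
  k=2: m=30, d=1, a=60
d=1 and a=2a₀=60 at k=2, so the next step gives (m, d) = (30, 60) again — its k=1 value — and the period has length 2.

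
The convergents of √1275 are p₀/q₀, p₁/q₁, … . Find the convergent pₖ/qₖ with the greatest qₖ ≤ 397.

4999/140

√1275 = [35; 1, 2, 2, 2, 2, 2, 1, 70, …] (period length 8).
Convergents:
  p_0/q_0 = 35/1
  p_1/q_1 = 36/1
  p_2/q_2 = 107/3
  p_3/q_3 = 250/7
  p_4/q_4 = 607/17
  p_5/q_5 = 1464/41
  p_6/q_6 = 3535/99
  p_7/q_7 = 4999/140
  p_8/q_8 = 353465/9899
q_7 = 140 ≤ 397 < 9899 = q_8, so the answer is 4999/140.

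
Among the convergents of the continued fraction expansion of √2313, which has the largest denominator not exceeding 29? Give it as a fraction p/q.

529/11

√2313 = [48; 10, 1, 2, 10, 2, 1, 10, 96, …] (period length 8).
Convergents:
  p_0/q_0 = 48/1
  p_1/q_1 = 481/10
  p_2/q_2 = 529/11
  p_3/q_3 = 1539/32
q_2 = 11 ≤ 29 < 32 = q_3, so the answer is 529/11.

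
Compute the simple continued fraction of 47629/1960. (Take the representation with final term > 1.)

47629 = 24·1960 + 589
1960 = 3·589 + 193
589 = 3·193 + 10
193 = 19·10 + 3
10 = 3·3 + 1
3 = 3·1 + 0  (stop)
So 47629/1960 = [24; 3, 3, 19, 3, 3].

[24; 3, 3, 19, 3, 3]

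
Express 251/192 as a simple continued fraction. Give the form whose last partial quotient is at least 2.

[1; 3, 3, 1, 14]

251 = 1*192 + 59
192 = 3*59 + 15
59 = 3*15 + 14
15 = 1*14 + 1
14 = 14*1 + 0  (stop)
So 251/192 = [1; 3, 3, 1, 14].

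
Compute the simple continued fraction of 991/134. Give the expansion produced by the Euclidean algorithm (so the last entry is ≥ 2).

991 = 7·134 + 53
134 = 2·53 + 28
53 = 1·28 + 25
28 = 1·25 + 3
25 = 8·3 + 1
3 = 3·1 + 0  (stop)
So 991/134 = [7; 2, 1, 1, 8, 3].

[7; 2, 1, 1, 8, 3]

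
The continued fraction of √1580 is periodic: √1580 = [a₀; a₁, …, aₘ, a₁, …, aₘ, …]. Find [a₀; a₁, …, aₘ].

a₀ = ⌊√1580⌋ = 39.

[39; 1, 2, 1, 78]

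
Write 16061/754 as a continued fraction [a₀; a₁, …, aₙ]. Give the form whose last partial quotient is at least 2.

16061 = 21*754 + 227
754 = 3*227 + 73
227 = 3*73 + 8
73 = 9*8 + 1
8 = 8*1 + 0  (stop)
So 16061/754 = [21; 3, 3, 9, 8].

[21; 3, 3, 9, 8]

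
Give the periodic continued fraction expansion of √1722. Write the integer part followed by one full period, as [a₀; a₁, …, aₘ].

[41; 2, 82]

a₀ = ⌊√1722⌋ = 41.
With m₀=0, d₀=1 and mₖ₊₁ = dₖaₖ − mₖ, dₖ₊₁ = (n − mₖ₊₁²)/dₖ, aₖ₊₁ = ⌊(a₀+mₖ₊₁)/dₖ₊₁⌋:
  k=1: m=41, d=41, a=2
  k=2: m=41, d=1, a=82
d=1 and a=2a₀=82 at k=2, so the next step gives (m, d) = (41, 41) again — its k=1 value — and the period has length 2.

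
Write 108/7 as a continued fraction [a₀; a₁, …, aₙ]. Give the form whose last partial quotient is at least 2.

[15; 2, 3]

108 = 15*7 + 3
7 = 2*3 + 1
3 = 3*1 + 0  (stop)
So 108/7 = [15; 2, 3].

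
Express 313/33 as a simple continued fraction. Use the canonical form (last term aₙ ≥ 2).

[9; 2, 16]

313 = 9*33 + 16
33 = 2*16 + 1
16 = 16*1 + 0  (stop)
So 313/33 = [9; 2, 16].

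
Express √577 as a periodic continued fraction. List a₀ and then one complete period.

a₀ = ⌊√577⌋ = 24.

[24; 48]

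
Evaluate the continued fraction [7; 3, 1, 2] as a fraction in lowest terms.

Using pₖ = aₖpₖ₋₁ + pₖ₋₂ and qₖ = aₖqₖ₋₁ + qₖ₋₂:
  k=0: a=7, p=7, q=1
  k=1: a=3, p=22, q=3
  k=2: a=1, p=29, q=4
  k=3: a=2, p=80, q=11

80/11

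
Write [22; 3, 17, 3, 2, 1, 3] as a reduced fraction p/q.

Using pₖ = aₖpₖ₋₁ + pₖ₋₂ and qₖ = aₖqₖ₋₁ + qₖ₋₂:
  k=0: a=22, p=22, q=1
  k=1: a=3, p=67, q=3
  k=2: a=17, p=1161, q=52
  k=3: a=3, p=3550, q=159
  k=4: a=2, p=8261, q=370
  k=5: a=1, p=11811, q=529
  k=6: a=3, p=43694, q=1957

43694/1957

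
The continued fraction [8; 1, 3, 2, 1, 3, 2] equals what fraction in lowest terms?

Fold from the inside: start with 2/1.
  3 + 1/2 = 7/2
  1 + 2/7 = 9/7
  2 + 7/9 = 25/9
  3 + 9/25 = 84/25
  1 + 25/84 = 109/84
  8 + 84/109 = 956/109

956/109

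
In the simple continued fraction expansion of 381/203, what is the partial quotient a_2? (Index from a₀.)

7

381 = 1·203 + 178   →  a_0 = 1
203 = 1·178 + 25   →  a_1 = 1
178 = 7·25 + 3   →  a_2 = 7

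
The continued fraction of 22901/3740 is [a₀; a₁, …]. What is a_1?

8

22901 = 6·3740 + 461   →  a_0 = 6
3740 = 8·461 + 52   →  a_1 = 8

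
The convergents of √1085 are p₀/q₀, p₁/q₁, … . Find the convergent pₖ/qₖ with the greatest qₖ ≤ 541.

√1085 = [32; 1, 15, 2, 15, 1, 64, …] (period length 6).
Convergents:
  p_0/q_0 = 32/1
  p_1/q_1 = 33/1
  p_2/q_2 = 527/16
  p_3/q_3 = 1087/33
  p_4/q_4 = 16832/511
  p_5/q_5 = 17919/544
q_4 = 511 ≤ 541 < 544 = q_5, so the answer is 16832/511.

16832/511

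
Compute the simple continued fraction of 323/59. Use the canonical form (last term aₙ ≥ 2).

[5; 2, 9, 3]

323 = 5*59 + 28
59 = 2*28 + 3
28 = 9*3 + 1
3 = 3*1 + 0  (stop)
So 323/59 = [5; 2, 9, 3].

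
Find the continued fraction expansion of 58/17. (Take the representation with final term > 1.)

[3; 2, 2, 3]

58 = 3*17 + 7
17 = 2*7 + 3
7 = 2*3 + 1
3 = 3*1 + 0  (stop)
So 58/17 = [3; 2, 2, 3].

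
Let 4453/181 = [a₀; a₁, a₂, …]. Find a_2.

1

4453 = 24·181 + 109   →  a_0 = 24
181 = 1·109 + 72   →  a_1 = 1
109 = 1·72 + 37   →  a_2 = 1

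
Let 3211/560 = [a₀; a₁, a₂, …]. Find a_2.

3211 = 5·560 + 411   →  a_0 = 5
560 = 1·411 + 149   →  a_1 = 1
411 = 2·149 + 113   →  a_2 = 2

2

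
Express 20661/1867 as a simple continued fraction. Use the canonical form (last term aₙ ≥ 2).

[11; 15, 17, 1, 2, 2]

20661 = 11×1867 + 124
1867 = 15×124 + 7
124 = 17×7 + 5
7 = 1×5 + 2
5 = 2×2 + 1
2 = 2×1 + 0  (stop)
So 20661/1867 = [11; 15, 17, 1, 2, 2].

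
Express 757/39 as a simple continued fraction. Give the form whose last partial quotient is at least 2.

[19; 2, 2, 3, 2]

757 = 19×39 + 16
39 = 2×16 + 7
16 = 2×7 + 2
7 = 3×2 + 1
2 = 2×1 + 0  (stop)
So 757/39 = [19; 2, 2, 3, 2].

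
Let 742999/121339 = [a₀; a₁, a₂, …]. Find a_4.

9

742999 = 6·121339 + 14965   →  a_0 = 6
121339 = 8·14965 + 1619   →  a_1 = 8
14965 = 9·1619 + 394   →  a_2 = 9
1619 = 4·394 + 43   →  a_3 = 4
394 = 9·43 + 7   →  a_4 = 9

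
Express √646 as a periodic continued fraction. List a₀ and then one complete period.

a₀ = ⌊√646⌋ = 25.
With m₀=0, d₀=1 and mₖ₊₁ = dₖaₖ − mₖ, dₖ₊₁ = (n − mₖ₊₁²)/dₖ, aₖ₊₁ = ⌊(a₀+mₖ₊₁)/dₖ₊₁⌋:
  k=1: m=25, d=21, a=2
  k=2: m=17, d=17, a=2
  k=3: m=17, d=21, a=2
  k=4: m=25, d=1, a=50
d=1 and a=2a₀=50 at k=4, so the next step gives (m, d) = (25, 21) again — its k=1 value — and the period has length 4.

[25; 2, 2, 2, 50]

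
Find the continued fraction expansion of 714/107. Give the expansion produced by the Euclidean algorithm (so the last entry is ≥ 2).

714 = 6*107 + 72
107 = 1*72 + 35
72 = 2*35 + 2
35 = 17*2 + 1
2 = 2*1 + 0  (stop)
So 714/107 = [6; 1, 2, 17, 2].

[6; 1, 2, 17, 2]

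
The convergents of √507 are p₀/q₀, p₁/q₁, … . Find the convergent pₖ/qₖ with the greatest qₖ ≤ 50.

√507 = [22; 1, 1, 14, 1, 1, 44, …] (period length 6).
Convergents:
  p_0/q_0 = 22/1
  p_1/q_1 = 23/1
  p_2/q_2 = 45/2
  p_3/q_3 = 653/29
  p_4/q_4 = 698/31
  p_5/q_5 = 1351/60
q_4 = 31 ≤ 50 < 60 = q_5, so the answer is 698/31.

698/31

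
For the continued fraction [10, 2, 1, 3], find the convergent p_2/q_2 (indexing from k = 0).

Using pₖ = aₖpₖ₋₁ + pₖ₋₂, qₖ = aₖqₖ₋₁ + qₖ₋₂ (with p₋₁=1, p₋₂=0, q₋₁=0, q₋₂=1):
  k=0: a=10, p=10, q=1
  k=1: a=2, p=21, q=2
  k=2: a=1, p=31, q=3

31/3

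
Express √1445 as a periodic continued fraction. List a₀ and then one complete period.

[38; 76]

a₀ = ⌊√1445⌋ = 38.
With m₀=0, d₀=1 and mₖ₊₁ = dₖaₖ − mₖ, dₖ₊₁ = (n − mₖ₊₁²)/dₖ, aₖ₊₁ = ⌊(a₀+mₖ₊₁)/dₖ₊₁⌋:
  k=1: m=38, d=1, a=76
d=1 and a=2a₀=76 at k=1, so the next step gives (m, d) = (38, 1) again — its k=1 value — and the period has length 1.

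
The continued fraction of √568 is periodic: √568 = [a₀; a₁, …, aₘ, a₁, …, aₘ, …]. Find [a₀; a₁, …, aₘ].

a₀ = ⌊√568⌋ = 23.
With m₀=0, d₀=1 and mₖ₊₁ = dₖaₖ − mₖ, dₖ₊₁ = (n − mₖ₊₁²)/dₖ, aₖ₊₁ = ⌊(a₀+mₖ₊₁)/dₖ₊₁⌋:
  k=1: m=23, d=39, a=1
  k=2: m=16, d=8, a=4
  k=3: m=16, d=39, a=1
  k=4: m=23, d=1, a=46
d=1 and a=2a₀=46 at k=4, so the next step gives (m, d) = (23, 39) again — its k=1 value — and the period has length 4.

[23; 1, 4, 1, 46]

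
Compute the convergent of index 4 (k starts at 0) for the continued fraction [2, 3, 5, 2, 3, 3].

280/121

Using pₖ = aₖpₖ₋₁ + pₖ₋₂, qₖ = aₖqₖ₋₁ + qₖ₋₂ (with p₋₁=1, p₋₂=0, q₋₁=0, q₋₂=1):
  k=0: a=2, p=2, q=1
  k=1: a=3, p=7, q=3
  k=2: a=5, p=37, q=16
  k=3: a=2, p=81, q=35
  k=4: a=3, p=280, q=121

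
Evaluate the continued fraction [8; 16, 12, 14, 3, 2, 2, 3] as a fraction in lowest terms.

Fold from the inside: start with 3/1.
  2 + 1/3 = 7/3
  2 + 3/7 = 17/7
  3 + 7/17 = 58/17
  14 + 17/58 = 829/58
  12 + 58/829 = 10006/829
  16 + 829/10006 = 160925/10006
  8 + 10006/160925 = 1297406/160925

1297406/160925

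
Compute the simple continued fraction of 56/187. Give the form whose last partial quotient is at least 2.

[0; 3, 2, 1, 18]

56 = 0·187 + 56
187 = 3·56 + 19
56 = 2·19 + 18
19 = 1·18 + 1
18 = 18·1 + 0  (stop)
So 56/187 = [0; 3, 2, 1, 18].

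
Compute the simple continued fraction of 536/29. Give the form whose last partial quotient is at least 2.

536 = 18*29 + 14
29 = 2*14 + 1
14 = 14*1 + 0  (stop)
So 536/29 = [18; 2, 14].

[18; 2, 14]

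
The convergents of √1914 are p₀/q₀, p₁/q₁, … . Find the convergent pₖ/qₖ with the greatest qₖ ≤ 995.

√1914 = [43; 1, 2, 1, 86, …] (period length 4).
Convergents:
  p_0/q_0 = 43/1
  p_1/q_1 = 44/1
  p_2/q_2 = 131/3
  p_3/q_3 = 175/4
  p_4/q_4 = 15181/347
  p_5/q_5 = 15356/351
  p_6/q_6 = 45893/1049
q_5 = 351 ≤ 995 < 1049 = q_6, so the answer is 15356/351.

15356/351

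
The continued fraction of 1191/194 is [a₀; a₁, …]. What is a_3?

2

1191 = 6·194 + 27   →  a_0 = 6
194 = 7·27 + 5   →  a_1 = 7
27 = 5·5 + 2   →  a_2 = 5
5 = 2·2 + 1   →  a_3 = 2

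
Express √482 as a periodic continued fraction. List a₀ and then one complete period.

[21; 1, 20, 1, 42]

a₀ = ⌊√482⌋ = 21.
With m₀=0, d₀=1 and mₖ₊₁ = dₖaₖ − mₖ, dₖ₊₁ = (n − mₖ₊₁²)/dₖ, aₖ₊₁ = ⌊(a₀+mₖ₊₁)/dₖ₊₁⌋:
  k=1: m=21, d=41, a=1
  k=2: m=20, d=2, a=20
  k=3: m=20, d=41, a=1
  k=4: m=21, d=1, a=42
d=1 and a=2a₀=42 at k=4, so the next step gives (m, d) = (21, 41) again — its k=1 value — and the period has length 4.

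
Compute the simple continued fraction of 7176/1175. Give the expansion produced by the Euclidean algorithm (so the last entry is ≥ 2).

7176 = 6×1175 + 126
1175 = 9×126 + 41
126 = 3×41 + 3
41 = 13×3 + 2
3 = 1×2 + 1
2 = 2×1 + 0  (stop)
So 7176/1175 = [6; 9, 3, 13, 1, 2].

[6; 9, 3, 13, 1, 2]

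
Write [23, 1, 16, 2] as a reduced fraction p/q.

Fold from the inside: start with 2/1.
  16 + 1/2 = 33/2
  1 + 2/33 = 35/33
  23 + 33/35 = 838/35

838/35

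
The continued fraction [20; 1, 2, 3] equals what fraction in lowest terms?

Using pₖ = aₖpₖ₋₁ + pₖ₋₂ and qₖ = aₖqₖ₋₁ + qₖ₋₂:
  k=0: a=20, p=20, q=1
  k=1: a=1, p=21, q=1
  k=2: a=2, p=62, q=3
  k=3: a=3, p=207, q=10

207/10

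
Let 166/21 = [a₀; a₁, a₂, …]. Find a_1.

166 = 7·21 + 19   →  a_0 = 7
21 = 1·19 + 2   →  a_1 = 1

1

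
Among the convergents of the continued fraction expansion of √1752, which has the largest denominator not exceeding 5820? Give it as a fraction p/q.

√1752 = [41; 1, 5, 1, 82, …] (period length 4).
Convergents:
  p_0/q_0 = 41/1
  p_1/q_1 = 42/1
  p_2/q_2 = 251/6
  p_3/q_3 = 293/7
  p_4/q_4 = 24277/580
  p_5/q_5 = 24570/587
  p_6/q_6 = 147127/3515
  p_7/q_7 = 171697/4102
  p_8/q_8 = 14226281/339879
q_7 = 4102 ≤ 5820 < 339879 = q_8, so the answer is 171697/4102.

171697/4102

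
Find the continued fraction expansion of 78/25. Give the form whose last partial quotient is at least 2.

78 = 3·25 + 3
25 = 8·3 + 1
3 = 3·1 + 0  (stop)
So 78/25 = [3; 8, 3].

[3; 8, 3]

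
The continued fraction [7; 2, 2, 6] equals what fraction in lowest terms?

Using pₖ = aₖpₖ₋₁ + pₖ₋₂ and qₖ = aₖqₖ₋₁ + qₖ₋₂:
  k=0: a=7, p=7, q=1
  k=1: a=2, p=15, q=2
  k=2: a=2, p=37, q=5
  k=3: a=6, p=237, q=32

237/32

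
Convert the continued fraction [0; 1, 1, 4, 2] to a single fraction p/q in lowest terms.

11/20

Fold from the inside: start with 2/1.
  4 + 1/2 = 9/2
  1 + 2/9 = 11/9
  1 + 9/11 = 20/11
  0 + 11/20 = 11/20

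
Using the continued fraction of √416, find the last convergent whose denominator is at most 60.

1081/53

√416 = [20; 2, 1, 1, 9, 1, 1, 2, 40, …] (period length 8).
Convergents:
  p_0/q_0 = 20/1
  p_1/q_1 = 41/2
  p_2/q_2 = 61/3
  p_3/q_3 = 102/5
  p_4/q_4 = 979/48
  p_5/q_5 = 1081/53
  p_6/q_6 = 2060/101
q_5 = 53 ≤ 60 < 101 = q_6, so the answer is 1081/53.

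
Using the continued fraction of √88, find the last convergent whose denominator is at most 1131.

7439/793

√88 = [9; 2, 1, 1, 1, 2, 18, …] (period length 6).
Convergents:
  p_0/q_0 = 9/1
  p_1/q_1 = 19/2
  p_2/q_2 = 28/3
  p_3/q_3 = 47/5
  p_4/q_4 = 75/8
  p_5/q_5 = 197/21
  p_6/q_6 = 3621/386
  p_7/q_7 = 7439/793
  p_8/q_8 = 11060/1179
q_7 = 793 ≤ 1131 < 1179 = q_8, so the answer is 7439/793.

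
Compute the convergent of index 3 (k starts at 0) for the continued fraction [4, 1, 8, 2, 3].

Using pₖ = aₖpₖ₋₁ + pₖ₋₂, qₖ = aₖqₖ₋₁ + qₖ₋₂ (with p₋₁=1, p₋₂=0, q₋₁=0, q₋₂=1):
  k=0: a=4, p=4, q=1
  k=1: a=1, p=5, q=1
  k=2: a=8, p=44, q=9
  k=3: a=2, p=93, q=19

93/19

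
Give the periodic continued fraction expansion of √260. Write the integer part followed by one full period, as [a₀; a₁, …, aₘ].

[16; 8, 32]

a₀ = ⌊√260⌋ = 16.
With m₀=0, d₀=1 and mₖ₊₁ = dₖaₖ − mₖ, dₖ₊₁ = (n − mₖ₊₁²)/dₖ, aₖ₊₁ = ⌊(a₀+mₖ₊₁)/dₖ₊₁⌋:
  k=1: m=16, d=4, a=8
  k=2: m=16, d=1, a=32
d=1 and a=2a₀=32 at k=2, so the next step gives (m, d) = (16, 4) again — its k=1 value — and the period has length 2.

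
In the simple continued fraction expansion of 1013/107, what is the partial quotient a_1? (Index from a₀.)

1013 = 9·107 + 50   →  a_0 = 9
107 = 2·50 + 7   →  a_1 = 2

2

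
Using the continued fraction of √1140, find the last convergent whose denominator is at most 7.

135/4

√1140 = [33; 1, 3, 4, 3, 1, 66, …] (period length 6).
Convergents:
  p_0/q_0 = 33/1
  p_1/q_1 = 34/1
  p_2/q_2 = 135/4
  p_3/q_3 = 574/17
q_2 = 4 ≤ 7 < 17 = q_3, so the answer is 135/4.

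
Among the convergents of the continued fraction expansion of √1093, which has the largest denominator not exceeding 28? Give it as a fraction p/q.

√1093 = [33; 16, 1, 1, 16, 66, …] (period length 5).
Convergents:
  p_0/q_0 = 33/1
  p_1/q_1 = 529/16
  p_2/q_2 = 562/17
  p_3/q_3 = 1091/33
q_2 = 17 ≤ 28 < 33 = q_3, so the answer is 562/17.

562/17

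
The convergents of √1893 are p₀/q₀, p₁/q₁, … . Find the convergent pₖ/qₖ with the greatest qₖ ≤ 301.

5047/116

√1893 = [43; 1, 1, 28, 1, 1, 86, …] (period length 6).
Convergents:
  p_0/q_0 = 43/1
  p_1/q_1 = 44/1
  p_2/q_2 = 87/2
  p_3/q_3 = 2480/57
  p_4/q_4 = 2567/59
  p_5/q_5 = 5047/116
  p_6/q_6 = 436609/10035
q_5 = 116 ≤ 301 < 10035 = q_6, so the answer is 5047/116.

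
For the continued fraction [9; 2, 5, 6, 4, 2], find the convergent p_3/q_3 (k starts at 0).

Using pₖ = aₖpₖ₋₁ + pₖ₋₂, qₖ = aₖqₖ₋₁ + qₖ₋₂ (with p₋₁=1, p₋₂=0, q₋₁=0, q₋₂=1):
  k=0: a=9, p=9, q=1
  k=1: a=2, p=19, q=2
  k=2: a=5, p=104, q=11
  k=3: a=6, p=643, q=68

643/68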